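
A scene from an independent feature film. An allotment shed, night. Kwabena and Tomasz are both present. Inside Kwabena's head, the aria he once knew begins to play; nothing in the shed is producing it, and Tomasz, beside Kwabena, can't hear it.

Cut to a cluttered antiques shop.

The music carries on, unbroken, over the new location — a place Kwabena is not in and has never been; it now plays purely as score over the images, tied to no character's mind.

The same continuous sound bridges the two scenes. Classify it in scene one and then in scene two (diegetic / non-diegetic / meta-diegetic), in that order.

meta-diegetic, non-diegetic

Scene one: the music exists only inside Kwabena's mind; Tomasz can't hear it → meta-diegetic.
Scene two: it's detached from Kwabena entirely and plays over unrelated images with no in-world source — conventional underscore → non-diegetic.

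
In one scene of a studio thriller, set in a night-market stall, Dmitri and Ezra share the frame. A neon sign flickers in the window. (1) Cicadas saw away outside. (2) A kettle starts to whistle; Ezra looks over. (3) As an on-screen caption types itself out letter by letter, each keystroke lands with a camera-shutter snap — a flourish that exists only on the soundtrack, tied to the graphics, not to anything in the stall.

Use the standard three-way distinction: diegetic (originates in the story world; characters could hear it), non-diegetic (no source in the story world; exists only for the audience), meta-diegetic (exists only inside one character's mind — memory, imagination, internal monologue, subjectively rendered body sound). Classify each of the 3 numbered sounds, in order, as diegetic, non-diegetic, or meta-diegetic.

diegetic, diegetic, non-diegetic

(1) is diegetic: it's the actual ambient sound of the location.
(2) an in-world source (a kettle); characters could hear it → diegetic.
Sound (3): the caption isn't part of the story world, so neither is the sound tied to it, so non-diegetic.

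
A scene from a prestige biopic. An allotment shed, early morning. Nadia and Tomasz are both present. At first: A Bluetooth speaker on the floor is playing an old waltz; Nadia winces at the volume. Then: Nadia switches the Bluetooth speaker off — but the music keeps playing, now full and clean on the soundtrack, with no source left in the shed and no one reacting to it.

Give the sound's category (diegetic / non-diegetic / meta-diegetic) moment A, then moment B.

diegetic, non-diegetic

Moment A: a Bluetooth speaker is a real in-scene source and Nadia reacts to it → diegetic.
Moment B: there is no longer any in-world source and no one can hear it — it has become underscore → non-diegetic.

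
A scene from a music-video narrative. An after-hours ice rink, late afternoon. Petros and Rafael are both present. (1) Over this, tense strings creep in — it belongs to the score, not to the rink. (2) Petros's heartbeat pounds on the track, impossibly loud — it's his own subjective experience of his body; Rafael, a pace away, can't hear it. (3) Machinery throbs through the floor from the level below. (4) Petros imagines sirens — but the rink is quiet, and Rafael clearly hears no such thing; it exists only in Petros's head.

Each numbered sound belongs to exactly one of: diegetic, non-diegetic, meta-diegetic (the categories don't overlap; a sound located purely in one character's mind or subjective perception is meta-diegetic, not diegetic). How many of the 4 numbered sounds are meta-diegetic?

2

(1) nothing in the rink produces it and the characters don't hear it — pure soundtrack → non-diegetic.
(2) point-of-audition from inside Petros's body; not a sound in the room → meta-diegetic.
(3) is diegetic: it's the actual ambient sound of the location.
(4) is meta-diegetic: Petros alone 'hears' it — an imagined sound, not present in the space.
Meta-diegetic: (2), (4) — that's 2.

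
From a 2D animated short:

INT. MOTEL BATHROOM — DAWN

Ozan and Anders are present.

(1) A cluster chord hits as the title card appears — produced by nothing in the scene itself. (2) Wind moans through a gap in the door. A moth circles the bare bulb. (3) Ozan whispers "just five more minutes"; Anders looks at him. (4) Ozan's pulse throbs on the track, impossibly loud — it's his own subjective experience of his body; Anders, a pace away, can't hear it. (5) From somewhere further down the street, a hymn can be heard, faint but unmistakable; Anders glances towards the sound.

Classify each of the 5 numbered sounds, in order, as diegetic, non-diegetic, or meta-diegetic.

(1) an editorial stinger — it belongs to the cut, not the story world → non-diegetic.
Sound (2): ambient/room sound belonging to the story's physical space, so diegetic.
(3) Ozan is a character speaking aloud in the scene → diegetic.
Sound (4): point-of-audition from inside Ozan's body; not a sound in the room, so meta-diegetic.
(5) it's coming from somewhere further down the street — a location within the story world — and Anders reacts → diegetic.

non-diegetic, diegetic, diegetic, meta-diegetic, diegetic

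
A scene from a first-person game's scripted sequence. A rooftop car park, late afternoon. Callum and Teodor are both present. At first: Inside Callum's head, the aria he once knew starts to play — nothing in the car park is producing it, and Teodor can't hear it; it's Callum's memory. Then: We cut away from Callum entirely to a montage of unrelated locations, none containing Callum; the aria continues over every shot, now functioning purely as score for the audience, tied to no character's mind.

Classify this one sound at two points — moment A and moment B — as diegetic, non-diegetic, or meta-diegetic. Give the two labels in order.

meta-diegetic, non-diegetic

Moment A: the music lives inside Callum's mind alone; Teodor can't hear it → meta-diegetic.
Moment B: once it plays over shots Callum isn't in, detached from any character's subjectivity, it's conventional underscore → non-diegetic.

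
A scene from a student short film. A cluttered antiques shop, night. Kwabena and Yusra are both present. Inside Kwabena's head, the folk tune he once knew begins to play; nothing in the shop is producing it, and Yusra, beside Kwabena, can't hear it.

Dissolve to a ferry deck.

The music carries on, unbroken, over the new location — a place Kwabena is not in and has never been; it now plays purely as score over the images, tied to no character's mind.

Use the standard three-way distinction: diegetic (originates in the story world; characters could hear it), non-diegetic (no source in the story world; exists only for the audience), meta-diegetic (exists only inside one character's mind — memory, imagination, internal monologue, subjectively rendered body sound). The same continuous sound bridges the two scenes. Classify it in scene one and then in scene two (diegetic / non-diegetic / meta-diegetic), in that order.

meta-diegetic, non-diegetic

Scene one: the music exists only inside Kwabena's mind; Yusra can't hear it → meta-diegetic.
Scene two: it's detached from Kwabena entirely and plays over unrelated images with no in-world source — conventional underscore → non-diegetic.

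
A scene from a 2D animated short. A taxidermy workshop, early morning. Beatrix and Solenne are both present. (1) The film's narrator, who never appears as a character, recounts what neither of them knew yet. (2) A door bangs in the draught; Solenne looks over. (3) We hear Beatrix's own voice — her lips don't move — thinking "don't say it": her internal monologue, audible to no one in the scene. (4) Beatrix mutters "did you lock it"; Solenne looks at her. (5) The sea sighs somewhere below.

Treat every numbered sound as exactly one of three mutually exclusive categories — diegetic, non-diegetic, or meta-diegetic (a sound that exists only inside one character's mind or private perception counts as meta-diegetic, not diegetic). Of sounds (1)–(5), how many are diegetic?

3

(1) is non-diegetic: the narrator exists outside the story world, addressing only the audience.
(2) is diegetic: the sound comes from a door physically present in the location.
(3) is meta-diegetic: internal monologue — inside Beatrix's mind, not spoken into the scene.
(4) is diegetic: on-screen dialogue — Beatrix speaks and Solenne is there to hear.
(5) it's the actual ambient sound of the location → diegetic.
So 3 of the 5 are diegetic: (2), (4), (5).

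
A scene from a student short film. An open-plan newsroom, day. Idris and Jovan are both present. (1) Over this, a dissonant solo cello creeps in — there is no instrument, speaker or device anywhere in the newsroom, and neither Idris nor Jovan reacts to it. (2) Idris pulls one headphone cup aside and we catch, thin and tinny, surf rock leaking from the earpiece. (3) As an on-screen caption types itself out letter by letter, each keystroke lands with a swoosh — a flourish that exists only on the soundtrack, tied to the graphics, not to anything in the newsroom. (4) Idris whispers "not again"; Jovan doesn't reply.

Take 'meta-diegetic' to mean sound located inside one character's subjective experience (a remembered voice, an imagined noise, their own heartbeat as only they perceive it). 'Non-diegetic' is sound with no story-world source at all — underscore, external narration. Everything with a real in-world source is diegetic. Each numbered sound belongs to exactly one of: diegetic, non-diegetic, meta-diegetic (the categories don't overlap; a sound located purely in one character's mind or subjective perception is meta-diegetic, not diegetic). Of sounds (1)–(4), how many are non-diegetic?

2

(1) score with no on-screen or off-screen source; it exists for the audience alone → non-diegetic.
(2) the earpiece is a real device on Idris's head — source music → diegetic.
Sound (3): it accompanies on-screen graphics, not anything inside the story world, so non-diegetic.
(4) is diegetic: Idris is a character speaking aloud in the scene.
Non-diegetic: (1), (3) — that's 2.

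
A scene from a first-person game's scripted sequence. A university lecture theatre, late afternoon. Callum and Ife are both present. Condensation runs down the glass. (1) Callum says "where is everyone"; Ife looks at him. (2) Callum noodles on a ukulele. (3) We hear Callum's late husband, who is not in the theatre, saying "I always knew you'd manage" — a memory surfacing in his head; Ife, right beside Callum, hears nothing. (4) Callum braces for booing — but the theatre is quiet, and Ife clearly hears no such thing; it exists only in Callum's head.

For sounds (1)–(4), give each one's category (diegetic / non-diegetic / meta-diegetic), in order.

diegetic, diegetic, meta-diegetic, meta-diegetic

(1) is diegetic: Callum is a character speaking aloud in the scene.
(2) a character is playing a ukulele on screen → diegetic.
(3) the voice is a memory playing only inside Callum's mind; Ife can't hear it → meta-diegetic.
(4) Callum alone 'hears' it — an imagined sound, not present in the space → meta-diegetic.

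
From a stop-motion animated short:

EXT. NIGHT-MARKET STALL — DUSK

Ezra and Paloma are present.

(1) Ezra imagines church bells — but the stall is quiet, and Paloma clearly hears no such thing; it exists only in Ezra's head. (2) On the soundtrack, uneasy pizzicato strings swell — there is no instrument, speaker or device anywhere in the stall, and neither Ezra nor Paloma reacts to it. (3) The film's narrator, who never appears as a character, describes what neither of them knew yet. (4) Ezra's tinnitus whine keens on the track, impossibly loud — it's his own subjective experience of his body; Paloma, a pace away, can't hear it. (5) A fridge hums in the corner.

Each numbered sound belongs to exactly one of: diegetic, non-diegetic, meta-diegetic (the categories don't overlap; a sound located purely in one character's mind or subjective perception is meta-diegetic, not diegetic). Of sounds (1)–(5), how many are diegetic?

(1) is meta-diegetic: Ezra alone 'hears' it — an imagined sound, not present in the space.
(2) score with no on-screen or off-screen source; it exists for the audience alone → non-diegetic.
(3) is non-diegetic: commentary laid over the scene from outside the fiction.
(4) is meta-diegetic: it's Ezra's internal bodily sensation rendered as sound; only Ezra 'hears' it.
Sound (5): it's the actual ambient sound of the location, so diegetic.
So 1 of the 5 is diegetic: (5).

1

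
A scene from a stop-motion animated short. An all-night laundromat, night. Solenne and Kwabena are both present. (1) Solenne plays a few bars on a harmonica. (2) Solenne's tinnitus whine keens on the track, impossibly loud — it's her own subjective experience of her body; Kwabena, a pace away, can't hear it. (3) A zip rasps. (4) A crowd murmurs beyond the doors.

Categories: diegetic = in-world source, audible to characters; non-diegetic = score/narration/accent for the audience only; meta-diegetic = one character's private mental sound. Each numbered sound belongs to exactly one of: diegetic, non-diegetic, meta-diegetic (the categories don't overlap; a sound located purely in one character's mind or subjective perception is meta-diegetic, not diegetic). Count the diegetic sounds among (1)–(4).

3

(1) a character is playing a harmonica on screen → diegetic.
Sound (2): it's Solenne's internal bodily sensation rendered as sound; only Solenne 'hears' it, so meta-diegetic.
Sound (3): a zip is a real object/event in the scene's world, so diegetic.
(4) it's the actual ambient sound of the location → diegetic.
Diegetic: (1), (3), (4) — that's 3.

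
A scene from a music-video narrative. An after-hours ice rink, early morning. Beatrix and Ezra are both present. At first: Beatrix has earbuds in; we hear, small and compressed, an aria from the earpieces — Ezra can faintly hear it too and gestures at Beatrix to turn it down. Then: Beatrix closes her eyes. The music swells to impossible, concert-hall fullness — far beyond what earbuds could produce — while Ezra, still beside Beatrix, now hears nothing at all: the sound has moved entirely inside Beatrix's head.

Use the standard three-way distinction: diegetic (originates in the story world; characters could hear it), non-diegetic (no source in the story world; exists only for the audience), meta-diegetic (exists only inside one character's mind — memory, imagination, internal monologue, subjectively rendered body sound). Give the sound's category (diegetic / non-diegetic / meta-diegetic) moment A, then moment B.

Moment A: the earbuds are a physical source both characters can hear → diegetic.
Moment B: the music now exists only as Beatrix's subjective experience; Ezra can no longer hear it → meta-diegetic.

diegetic, meta-diegetic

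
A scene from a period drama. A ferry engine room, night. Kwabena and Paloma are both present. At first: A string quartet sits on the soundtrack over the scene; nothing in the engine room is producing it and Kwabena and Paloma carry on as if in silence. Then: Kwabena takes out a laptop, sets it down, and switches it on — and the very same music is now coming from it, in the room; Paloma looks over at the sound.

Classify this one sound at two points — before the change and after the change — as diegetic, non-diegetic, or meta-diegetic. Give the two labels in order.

Before the change: no in-world source exists and no character can hear it — underscore → non-diegetic.
After the change: a laptop is now a real source in the story world and the characters hear it → diegetic.

non-diegetic, diegetic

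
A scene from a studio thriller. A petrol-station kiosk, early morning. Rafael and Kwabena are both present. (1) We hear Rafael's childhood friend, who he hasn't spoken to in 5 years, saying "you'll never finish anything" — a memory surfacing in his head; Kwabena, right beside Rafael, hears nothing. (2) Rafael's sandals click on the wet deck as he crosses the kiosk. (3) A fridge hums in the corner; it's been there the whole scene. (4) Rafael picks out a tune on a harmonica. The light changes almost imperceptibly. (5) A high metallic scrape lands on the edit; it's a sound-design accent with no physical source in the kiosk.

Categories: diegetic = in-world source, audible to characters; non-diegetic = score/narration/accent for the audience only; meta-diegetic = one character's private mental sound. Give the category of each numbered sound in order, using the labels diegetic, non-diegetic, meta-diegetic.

(1) it's Rafael's recollection rendered as sound; the other character can't hear it → meta-diegetic.
Sound (2): it's the physical sound of Rafael moving in the space, so diegetic.
(3) it's the actual ambient sound of the location → diegetic.
Sound (4): a character is playing a harmonica on screen, so diegetic.
(5) an editorial stinger — it belongs to the cut, not the story world → non-diegetic.

meta-diegetic, diegetic, diegetic, diegetic, non-diegetic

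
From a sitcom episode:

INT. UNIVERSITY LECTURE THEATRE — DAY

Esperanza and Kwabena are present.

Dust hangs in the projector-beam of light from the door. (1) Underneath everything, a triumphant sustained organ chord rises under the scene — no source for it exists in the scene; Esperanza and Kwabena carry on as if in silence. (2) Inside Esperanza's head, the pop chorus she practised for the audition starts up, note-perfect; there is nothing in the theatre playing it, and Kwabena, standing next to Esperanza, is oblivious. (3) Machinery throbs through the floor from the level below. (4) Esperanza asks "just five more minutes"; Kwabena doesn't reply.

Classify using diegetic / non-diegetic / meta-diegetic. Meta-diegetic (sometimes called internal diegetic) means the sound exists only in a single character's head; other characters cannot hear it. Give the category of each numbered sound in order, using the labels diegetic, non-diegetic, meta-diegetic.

non-diegetic, meta-diegetic, diegetic, diegetic

(1) nothing in the theatre produces it and the characters don't hear it — pure soundtrack → non-diegetic.
Sound (2): the music is a memory playing inside Esperanza's mind alone; no real-world source, Kwabena can't hear it, so meta-diegetic.
Sound (3): it's the actual ambient sound of the location, so diegetic.
(4) spoken by a character present in the story world → diegetic.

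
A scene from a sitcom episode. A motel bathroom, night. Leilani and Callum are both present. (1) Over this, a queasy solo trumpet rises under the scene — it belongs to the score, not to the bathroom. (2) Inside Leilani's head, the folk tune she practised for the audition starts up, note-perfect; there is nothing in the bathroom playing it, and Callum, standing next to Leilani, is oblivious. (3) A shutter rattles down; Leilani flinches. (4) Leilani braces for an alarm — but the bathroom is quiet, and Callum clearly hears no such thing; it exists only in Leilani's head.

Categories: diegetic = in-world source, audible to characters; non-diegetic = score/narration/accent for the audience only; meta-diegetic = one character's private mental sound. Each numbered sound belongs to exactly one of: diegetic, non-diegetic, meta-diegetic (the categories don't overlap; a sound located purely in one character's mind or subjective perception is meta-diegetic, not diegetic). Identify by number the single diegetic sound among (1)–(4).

3

(1) is non-diegetic: nothing in the bathroom produces it and the characters don't hear it — pure soundtrack.
(2) is meta-diegetic: remembered music, private to Leilani — Callum is oblivious because it isn't in the room.
(3) the sound comes from a shutter physically present in the location → diegetic.
(4) is meta-diegetic: the sound is imagined by Leilani; nothing in the story world is producing it and Callum can't hear it.
Only (3) is diegetic.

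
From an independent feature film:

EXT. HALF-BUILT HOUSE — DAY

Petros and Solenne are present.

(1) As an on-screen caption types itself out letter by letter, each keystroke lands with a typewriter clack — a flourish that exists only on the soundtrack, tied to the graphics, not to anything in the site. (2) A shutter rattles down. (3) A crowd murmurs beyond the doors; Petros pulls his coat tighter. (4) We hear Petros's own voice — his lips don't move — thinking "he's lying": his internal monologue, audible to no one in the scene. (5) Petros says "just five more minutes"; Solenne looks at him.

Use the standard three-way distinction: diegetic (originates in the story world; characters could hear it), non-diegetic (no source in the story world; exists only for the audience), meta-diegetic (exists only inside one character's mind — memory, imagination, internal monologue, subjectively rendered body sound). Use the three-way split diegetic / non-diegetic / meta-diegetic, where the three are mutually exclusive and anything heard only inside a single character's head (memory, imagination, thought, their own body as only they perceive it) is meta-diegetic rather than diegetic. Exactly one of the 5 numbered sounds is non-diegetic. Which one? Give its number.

Sound (1): it accompanies on-screen graphics, not anything inside the story world, so non-diegetic.
Sound (2): the sound comes from a shutter physically present in the location, so diegetic.
(3) is diegetic: ambient/room sound belonging to the story's physical space.
(4) internal monologue — inside Petros's mind, not spoken into the scene → meta-diegetic.
Sound (5): on-screen dialogue — Petros speaks and Solenne is there to hear, so diegetic.
Only (1) is non-diegetic.

1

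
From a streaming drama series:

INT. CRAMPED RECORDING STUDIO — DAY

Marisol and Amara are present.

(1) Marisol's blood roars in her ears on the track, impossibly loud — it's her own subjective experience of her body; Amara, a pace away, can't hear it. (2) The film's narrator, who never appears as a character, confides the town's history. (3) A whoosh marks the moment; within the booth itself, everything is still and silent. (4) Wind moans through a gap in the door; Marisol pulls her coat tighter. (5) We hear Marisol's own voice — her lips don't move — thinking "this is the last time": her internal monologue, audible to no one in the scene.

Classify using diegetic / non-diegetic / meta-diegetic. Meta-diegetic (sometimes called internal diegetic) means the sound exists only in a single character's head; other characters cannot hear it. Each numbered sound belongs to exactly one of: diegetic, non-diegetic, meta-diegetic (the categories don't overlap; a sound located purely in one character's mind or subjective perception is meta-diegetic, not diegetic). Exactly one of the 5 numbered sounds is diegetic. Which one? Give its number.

4

(1) is meta-diegetic: a subjective body sound — Marisol's private perception, inaudible to Amara.
(2) is non-diegetic: commentary laid over the scene from outside the fiction.
Sound (3): it's a sound-design accent with no in-world source; no one in the scene can hear it, so non-diegetic.
(4) ambient/room sound belonging to the story's physical space → diegetic.
(5) is meta-diegetic: internal monologue — inside Marisol's mind, not spoken into the scene.
Only (4) is diegetic.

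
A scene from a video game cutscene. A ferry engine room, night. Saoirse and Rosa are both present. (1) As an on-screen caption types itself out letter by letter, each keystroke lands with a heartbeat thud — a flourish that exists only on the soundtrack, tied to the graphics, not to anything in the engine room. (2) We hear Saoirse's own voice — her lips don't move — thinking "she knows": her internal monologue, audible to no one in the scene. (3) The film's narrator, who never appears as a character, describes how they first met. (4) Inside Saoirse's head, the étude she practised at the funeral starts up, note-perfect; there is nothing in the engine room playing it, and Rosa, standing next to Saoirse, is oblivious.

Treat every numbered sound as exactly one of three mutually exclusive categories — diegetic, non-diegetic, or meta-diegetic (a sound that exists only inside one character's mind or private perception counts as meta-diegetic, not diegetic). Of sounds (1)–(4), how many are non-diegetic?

2

Sound (1): the caption isn't part of the story world, so neither is the sound tied to it, so non-diegetic.
Sound (2): Saoirse's thought-voice: a private mental sound no other character can hear, so meta-diegetic.
(3) commentary laid over the scene from outside the fiction → non-diegetic.
(4) the music is a memory playing inside Saoirse's mind alone; no real-world source, Rosa can't hear it → meta-diegetic.
So 2 of the 4 are non-diegetic: (1), (3).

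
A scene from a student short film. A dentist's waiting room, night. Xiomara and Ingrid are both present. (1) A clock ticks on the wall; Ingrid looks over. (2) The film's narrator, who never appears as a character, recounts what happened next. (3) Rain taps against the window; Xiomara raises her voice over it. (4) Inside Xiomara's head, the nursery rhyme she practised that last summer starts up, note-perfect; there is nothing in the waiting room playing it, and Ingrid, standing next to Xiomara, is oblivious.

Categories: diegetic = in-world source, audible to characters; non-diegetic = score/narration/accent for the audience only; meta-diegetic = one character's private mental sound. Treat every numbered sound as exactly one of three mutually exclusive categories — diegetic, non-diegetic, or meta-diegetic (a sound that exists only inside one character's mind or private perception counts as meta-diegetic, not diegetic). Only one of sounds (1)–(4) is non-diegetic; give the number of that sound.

(1) is diegetic: a clock is a real object/event in the scene's world.
(2) is non-diegetic: external voice-over — not a character, not heard by anyone in the scene.
(3) rain is part of the location's real environment → diegetic.
(4) is meta-diegetic: it lives in Xiomara's subjectivity, not in the waiting room.
Only (2) is non-diegetic.

2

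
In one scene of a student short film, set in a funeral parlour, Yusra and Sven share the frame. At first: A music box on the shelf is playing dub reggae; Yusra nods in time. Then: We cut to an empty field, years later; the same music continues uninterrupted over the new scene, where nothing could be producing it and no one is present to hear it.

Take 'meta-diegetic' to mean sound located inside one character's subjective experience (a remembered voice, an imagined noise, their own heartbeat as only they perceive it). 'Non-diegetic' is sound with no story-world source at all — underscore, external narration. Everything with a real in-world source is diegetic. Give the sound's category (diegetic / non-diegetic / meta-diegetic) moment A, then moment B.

Moment A: a music box is a real in-scene source and Yusra reacts to it → diegetic.
Moment B: there is no longer any in-world source and no one can hear it — it has become underscore → non-diegetic.

diegetic, non-diegetic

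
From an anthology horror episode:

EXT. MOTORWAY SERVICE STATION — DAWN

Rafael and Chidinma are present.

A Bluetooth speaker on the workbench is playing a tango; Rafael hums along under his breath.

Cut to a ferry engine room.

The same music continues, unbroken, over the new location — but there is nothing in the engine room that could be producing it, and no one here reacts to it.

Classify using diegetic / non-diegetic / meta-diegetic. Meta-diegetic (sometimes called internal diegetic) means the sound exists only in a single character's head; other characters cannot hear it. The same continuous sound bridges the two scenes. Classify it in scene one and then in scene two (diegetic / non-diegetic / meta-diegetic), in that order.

diegetic, non-diegetic

Scene one: a Bluetooth speaker is an on-screen source and Rafael reacts to it → diegetic.
Scene two: there is no source in the engine room and no one hears it — it's now underscore → non-diegetic.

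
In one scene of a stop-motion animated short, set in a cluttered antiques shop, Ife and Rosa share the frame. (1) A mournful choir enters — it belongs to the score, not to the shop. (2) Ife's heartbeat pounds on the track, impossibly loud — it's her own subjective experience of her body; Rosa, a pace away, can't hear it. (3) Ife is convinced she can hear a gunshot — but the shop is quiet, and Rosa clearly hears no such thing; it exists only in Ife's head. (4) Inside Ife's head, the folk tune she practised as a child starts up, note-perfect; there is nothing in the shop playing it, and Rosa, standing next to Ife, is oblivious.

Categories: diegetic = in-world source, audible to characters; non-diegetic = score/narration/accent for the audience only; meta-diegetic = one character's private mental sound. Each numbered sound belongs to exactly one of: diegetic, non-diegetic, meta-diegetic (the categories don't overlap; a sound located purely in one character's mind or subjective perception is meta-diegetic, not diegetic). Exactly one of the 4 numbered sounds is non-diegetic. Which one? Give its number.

1

Sound (1): score with no on-screen or off-screen source; it exists for the audience alone, so non-diegetic.
(2) it's Ife's internal bodily sensation rendered as sound; only Ife 'hears' it → meta-diegetic.
Sound (3): Ife alone 'hears' it — an imagined sound, not present in the space, so meta-diegetic.
(4) the music is a memory playing inside Ife's mind alone; no real-world source, Rosa can't hear it → meta-diegetic.
Only (1) is non-diegetic.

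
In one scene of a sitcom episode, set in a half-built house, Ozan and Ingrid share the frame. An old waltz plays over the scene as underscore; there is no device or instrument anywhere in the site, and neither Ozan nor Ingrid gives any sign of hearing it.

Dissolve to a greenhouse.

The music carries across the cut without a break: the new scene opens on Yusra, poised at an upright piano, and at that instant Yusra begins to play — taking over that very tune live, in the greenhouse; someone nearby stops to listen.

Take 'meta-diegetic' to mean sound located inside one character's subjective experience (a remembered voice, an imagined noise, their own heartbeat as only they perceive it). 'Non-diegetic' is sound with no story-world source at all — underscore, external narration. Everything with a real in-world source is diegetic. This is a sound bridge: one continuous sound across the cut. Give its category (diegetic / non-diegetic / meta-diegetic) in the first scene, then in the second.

Scene one: there's no in-world source anywhere and no character hears it — underscore for the audience only → non-diegetic.
Scene two: from the moment Yusra starts playing, the tune is being performed on an upright piano inside the story world and another character hears it → diegetic.

non-diegetic, diegetic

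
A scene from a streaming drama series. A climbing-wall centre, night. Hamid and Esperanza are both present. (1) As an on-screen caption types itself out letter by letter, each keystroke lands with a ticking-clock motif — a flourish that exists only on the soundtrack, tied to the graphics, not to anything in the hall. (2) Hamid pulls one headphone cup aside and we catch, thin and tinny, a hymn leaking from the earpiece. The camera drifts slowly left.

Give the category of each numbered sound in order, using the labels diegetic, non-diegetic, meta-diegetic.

non-diegetic, diegetic

(1) the caption isn't part of the story world, so neither is the sound tied to it → non-diegetic.
Sound (2): the earpiece is a real device on Hamid's head — source music, so diegetic.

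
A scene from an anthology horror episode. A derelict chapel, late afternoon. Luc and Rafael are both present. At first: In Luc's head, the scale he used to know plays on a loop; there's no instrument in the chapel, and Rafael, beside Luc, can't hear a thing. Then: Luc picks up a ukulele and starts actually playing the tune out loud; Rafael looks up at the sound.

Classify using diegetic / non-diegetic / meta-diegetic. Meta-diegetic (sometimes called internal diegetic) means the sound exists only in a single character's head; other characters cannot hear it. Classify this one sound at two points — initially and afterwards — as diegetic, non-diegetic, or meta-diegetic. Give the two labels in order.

meta-diegetic, diegetic

Initially: the tune exists only as Luc's private memory; Rafael can't hear it → meta-diegetic.
Afterwards: Luc is now producing it live on a ukulele, in the room, and Rafael hears it → diegetic.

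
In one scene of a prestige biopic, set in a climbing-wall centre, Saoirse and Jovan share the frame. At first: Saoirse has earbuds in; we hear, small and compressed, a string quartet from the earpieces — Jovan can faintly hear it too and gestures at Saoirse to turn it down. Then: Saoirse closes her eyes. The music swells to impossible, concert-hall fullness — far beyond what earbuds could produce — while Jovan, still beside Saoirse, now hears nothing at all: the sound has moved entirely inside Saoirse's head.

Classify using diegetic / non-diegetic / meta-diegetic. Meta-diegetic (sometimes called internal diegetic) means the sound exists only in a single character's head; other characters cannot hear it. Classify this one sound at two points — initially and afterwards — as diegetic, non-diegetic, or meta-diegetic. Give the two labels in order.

Initially: the earbuds are a physical source both characters can hear → diegetic.
Afterwards: the music now exists only as Saoirse's subjective experience; Jovan can no longer hear it → meta-diegetic.

diegetic, meta-diegetic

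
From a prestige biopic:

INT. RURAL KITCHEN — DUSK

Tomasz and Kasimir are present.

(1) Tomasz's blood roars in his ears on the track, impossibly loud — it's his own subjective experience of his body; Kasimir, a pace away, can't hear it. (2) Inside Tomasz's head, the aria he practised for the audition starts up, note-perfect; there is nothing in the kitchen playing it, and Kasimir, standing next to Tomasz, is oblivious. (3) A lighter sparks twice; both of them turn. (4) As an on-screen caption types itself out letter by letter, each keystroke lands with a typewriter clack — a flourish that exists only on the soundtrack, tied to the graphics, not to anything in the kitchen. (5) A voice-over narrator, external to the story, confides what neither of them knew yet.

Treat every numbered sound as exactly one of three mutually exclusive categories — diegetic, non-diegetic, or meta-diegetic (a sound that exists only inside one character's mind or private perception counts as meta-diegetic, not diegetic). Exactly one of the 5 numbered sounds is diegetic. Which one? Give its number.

3

(1) point-of-audition from inside Tomasz's body; not a sound in the room → meta-diegetic.
Sound (2): remembered music, private to Tomasz — Kasimir is oblivious because it isn't in the room, so meta-diegetic.
(3) is diegetic: an in-world source (a lighter); characters could hear it.
Sound (4): it accompanies on-screen graphics, not anything inside the story world, so non-diegetic.
Sound (5): commentary laid over the scene from outside the fiction, so non-diegetic.
Only (3) is diegetic.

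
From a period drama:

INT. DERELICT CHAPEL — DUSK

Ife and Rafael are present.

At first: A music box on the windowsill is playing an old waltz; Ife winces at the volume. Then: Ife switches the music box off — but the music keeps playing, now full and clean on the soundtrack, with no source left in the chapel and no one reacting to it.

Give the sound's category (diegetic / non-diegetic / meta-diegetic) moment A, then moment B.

Moment A: a music box is a real in-scene source and Ife reacts to it → diegetic.
Moment B: there is no longer any in-world source and no one can hear it — it has become underscore → non-diegetic.

diegetic, non-diegetic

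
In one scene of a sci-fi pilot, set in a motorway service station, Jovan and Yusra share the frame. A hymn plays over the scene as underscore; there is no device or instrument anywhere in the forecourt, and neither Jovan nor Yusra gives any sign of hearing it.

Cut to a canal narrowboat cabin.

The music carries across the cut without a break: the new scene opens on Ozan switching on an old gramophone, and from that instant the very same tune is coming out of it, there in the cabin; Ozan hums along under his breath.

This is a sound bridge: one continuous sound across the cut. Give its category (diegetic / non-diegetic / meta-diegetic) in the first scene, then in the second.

non-diegetic, diegetic

Scene one: there's no in-world source anywhere and no character hears it — underscore for the audience only → non-diegetic.
Scene two: once Ozan turns on an old gramophone, the music has a real source in the story world and Ozan reacts to it → diegetic.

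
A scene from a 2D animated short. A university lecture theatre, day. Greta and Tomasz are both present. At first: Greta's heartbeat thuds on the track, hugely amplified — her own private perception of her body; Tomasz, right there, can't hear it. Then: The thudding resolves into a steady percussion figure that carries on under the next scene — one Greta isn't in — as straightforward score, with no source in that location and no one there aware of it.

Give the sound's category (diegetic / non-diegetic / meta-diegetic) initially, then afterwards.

meta-diegetic, non-diegetic

Initially: it's Greta's subjective body sound, inaudible to Tomasz → meta-diegetic.
Afterwards: detached from Greta and playing as sourceless score over a scene she isn't in — for the audience only → non-diegetic.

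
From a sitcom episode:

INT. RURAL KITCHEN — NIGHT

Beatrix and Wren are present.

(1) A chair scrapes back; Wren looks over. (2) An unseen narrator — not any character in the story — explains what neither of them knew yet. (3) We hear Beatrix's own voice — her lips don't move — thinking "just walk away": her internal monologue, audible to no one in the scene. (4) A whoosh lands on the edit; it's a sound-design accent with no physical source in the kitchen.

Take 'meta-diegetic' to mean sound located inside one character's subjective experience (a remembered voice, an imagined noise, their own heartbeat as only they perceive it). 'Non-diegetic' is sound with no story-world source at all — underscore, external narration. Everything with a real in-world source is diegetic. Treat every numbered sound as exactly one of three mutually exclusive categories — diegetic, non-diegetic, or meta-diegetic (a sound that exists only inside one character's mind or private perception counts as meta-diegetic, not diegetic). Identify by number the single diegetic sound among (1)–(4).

1

(1) a chair is a real object/event in the scene's world → diegetic.
Sound (2): external voice-over — not a character, not heard by anyone in the scene, so non-diegetic.
(3) Beatrix's thought-voice: a private mental sound no other character can hear → meta-diegetic.
Sound (4): an editorial stinger — it belongs to the cut, not the story world, so non-diegetic.
Only (1) is diegetic.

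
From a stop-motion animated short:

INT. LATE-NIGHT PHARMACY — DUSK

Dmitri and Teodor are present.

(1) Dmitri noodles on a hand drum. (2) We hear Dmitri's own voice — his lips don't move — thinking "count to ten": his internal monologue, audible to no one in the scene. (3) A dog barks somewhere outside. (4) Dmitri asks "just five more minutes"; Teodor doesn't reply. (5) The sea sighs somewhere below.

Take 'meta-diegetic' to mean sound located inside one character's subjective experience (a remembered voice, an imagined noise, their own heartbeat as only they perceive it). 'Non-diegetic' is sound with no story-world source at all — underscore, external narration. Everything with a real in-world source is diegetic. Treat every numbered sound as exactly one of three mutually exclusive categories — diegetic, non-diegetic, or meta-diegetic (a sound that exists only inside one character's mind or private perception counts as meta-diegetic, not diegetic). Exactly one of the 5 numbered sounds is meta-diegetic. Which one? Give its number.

(1) a character is playing a hand drum on screen → diegetic.
Sound (2): it's Dmitri's unspoken thought, heard only by the audience via his subjectivity, so meta-diegetic.
Sound (3): an in-world source (a dog); characters could hear it, so diegetic.
(4) on-screen dialogue — Dmitri speaks and Teodor is there to hear → diegetic.
(5) it's the actual ambient sound of the location → diegetic.
Only (2) is meta-diegetic.

2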